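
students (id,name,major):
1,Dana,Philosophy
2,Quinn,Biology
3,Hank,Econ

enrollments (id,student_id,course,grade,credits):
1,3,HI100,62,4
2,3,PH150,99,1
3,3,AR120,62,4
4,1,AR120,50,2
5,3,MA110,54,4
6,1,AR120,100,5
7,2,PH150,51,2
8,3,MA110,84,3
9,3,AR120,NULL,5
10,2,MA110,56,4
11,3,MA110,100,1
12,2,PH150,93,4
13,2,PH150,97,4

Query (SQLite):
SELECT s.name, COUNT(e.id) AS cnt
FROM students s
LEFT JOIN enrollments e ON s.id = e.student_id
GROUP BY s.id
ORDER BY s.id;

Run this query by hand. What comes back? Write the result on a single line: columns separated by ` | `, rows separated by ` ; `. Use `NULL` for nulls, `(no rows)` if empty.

LEFT JOIN keeps every students row; unmatched ones get NULL for enrollments columns.
Group by students.id and compute COUNT(e.id). COUNT(col) of an all-NULL group is 0.
  1: ids {4, 6} → COUNT(e.id)=2
  2: ids {7, 10, 12, 13} → COUNT(e.id)=4
  3: ids {1, 2, 3, 5, 8, 9, 11} → COUNT(e.id)=7

Dana | 2 ; Quinn | 4 ; Hank | 7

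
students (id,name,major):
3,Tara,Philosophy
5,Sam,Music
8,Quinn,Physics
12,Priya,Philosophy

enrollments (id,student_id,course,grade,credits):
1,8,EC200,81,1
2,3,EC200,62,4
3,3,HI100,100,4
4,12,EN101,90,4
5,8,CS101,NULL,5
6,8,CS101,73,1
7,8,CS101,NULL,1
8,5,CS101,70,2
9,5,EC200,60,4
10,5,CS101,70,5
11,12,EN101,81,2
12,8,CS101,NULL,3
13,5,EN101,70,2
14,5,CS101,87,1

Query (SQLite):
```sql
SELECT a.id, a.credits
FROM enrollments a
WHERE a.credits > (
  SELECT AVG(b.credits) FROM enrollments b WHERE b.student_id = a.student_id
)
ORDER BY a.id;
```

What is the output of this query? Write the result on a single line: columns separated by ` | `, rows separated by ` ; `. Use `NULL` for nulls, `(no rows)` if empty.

For each enrollments row a, compute AVG(credits) over rows sharing a.student_id.
Keep row a if a.credits > that per-group AVG.
  student_id=3: AVG(credits) = 4.0
  student_id=5: AVG(credits) = 2.8
  student_id=8: AVG(credits) = 2.2
  student_id=12: AVG(credits) = 3.0

4 | 4 ; 5 | 5 ; 9 | 4 ; 10 | 5 ; 12 | 3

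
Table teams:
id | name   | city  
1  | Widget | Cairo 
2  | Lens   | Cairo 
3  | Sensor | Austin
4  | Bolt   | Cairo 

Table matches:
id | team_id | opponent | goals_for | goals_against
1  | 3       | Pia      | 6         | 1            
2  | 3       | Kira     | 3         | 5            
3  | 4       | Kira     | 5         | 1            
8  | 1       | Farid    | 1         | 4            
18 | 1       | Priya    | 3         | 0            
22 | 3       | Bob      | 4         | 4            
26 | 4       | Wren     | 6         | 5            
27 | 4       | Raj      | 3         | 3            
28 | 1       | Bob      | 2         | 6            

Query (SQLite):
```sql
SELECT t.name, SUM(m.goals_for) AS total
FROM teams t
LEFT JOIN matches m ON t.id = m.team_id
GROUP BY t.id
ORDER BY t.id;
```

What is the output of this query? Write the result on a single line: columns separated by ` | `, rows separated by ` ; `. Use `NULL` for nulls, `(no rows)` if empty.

LEFT JOIN keeps every teams row; unmatched ones get NULL for matches columns.
Group by teams.id and compute SUM(m.goals_for). SUM over an all-NULL group is NULL.
  1: ids {8, 18, 28} → SUM(m.goals_for)=6
  2: ids {—} → SUM(m.goals_for)=NULL
  3: ids {1, 2, 22} → SUM(m.goals_for)=13
  4: ids {3, 26, 27} → SUM(m.goals_for)=14

Widget | 6 ; Lens | NULL ; Sensor | 13 ; Bolt | 14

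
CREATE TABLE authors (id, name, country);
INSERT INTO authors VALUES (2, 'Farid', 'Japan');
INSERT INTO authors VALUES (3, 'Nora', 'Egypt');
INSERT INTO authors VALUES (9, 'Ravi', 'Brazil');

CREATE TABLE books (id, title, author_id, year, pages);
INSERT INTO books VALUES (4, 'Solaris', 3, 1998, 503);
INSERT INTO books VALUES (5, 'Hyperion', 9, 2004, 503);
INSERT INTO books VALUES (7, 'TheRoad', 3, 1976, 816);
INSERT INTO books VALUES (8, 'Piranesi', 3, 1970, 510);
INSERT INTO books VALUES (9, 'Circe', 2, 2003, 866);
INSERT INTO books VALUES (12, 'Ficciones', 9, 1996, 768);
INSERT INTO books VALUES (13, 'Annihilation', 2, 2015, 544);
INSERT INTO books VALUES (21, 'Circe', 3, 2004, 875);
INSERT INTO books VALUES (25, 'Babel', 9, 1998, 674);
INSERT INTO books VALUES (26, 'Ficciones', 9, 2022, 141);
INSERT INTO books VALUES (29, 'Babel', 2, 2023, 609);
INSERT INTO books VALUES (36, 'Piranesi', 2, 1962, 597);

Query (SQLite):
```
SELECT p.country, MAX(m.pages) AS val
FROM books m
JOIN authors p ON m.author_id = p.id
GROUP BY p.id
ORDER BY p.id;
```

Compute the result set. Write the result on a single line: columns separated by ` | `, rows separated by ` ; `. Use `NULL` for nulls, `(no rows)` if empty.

Join each books row to its authors via author_id.
Group joined rows by authors.id; compute MAX(m.pages) per group.
  2: ids {9, 13, 29, 36} → MAX(m.pages)=866
  3: ids {4, 7, 8, 21} → MAX(m.pages)=875
  9: ids {5, 12, 25, 26} → MAX(m.pages)=768

Japan | 866 ; Egypt | 875 ; Brazil | 768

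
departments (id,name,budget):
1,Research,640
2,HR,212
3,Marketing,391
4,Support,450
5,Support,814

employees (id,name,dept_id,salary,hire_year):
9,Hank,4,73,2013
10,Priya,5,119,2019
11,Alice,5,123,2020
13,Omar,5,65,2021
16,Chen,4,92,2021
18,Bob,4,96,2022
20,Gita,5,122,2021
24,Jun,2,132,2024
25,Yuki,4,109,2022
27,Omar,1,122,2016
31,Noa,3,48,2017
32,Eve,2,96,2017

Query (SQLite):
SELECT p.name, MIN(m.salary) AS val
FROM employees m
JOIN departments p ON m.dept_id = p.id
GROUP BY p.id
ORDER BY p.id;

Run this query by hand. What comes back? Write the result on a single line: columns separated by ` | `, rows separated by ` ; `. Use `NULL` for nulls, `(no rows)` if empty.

Join each employees row to its departments via dept_id.
Group joined rows by departments.id; compute MIN(m.salary) per group.
  1: ids {27} → MIN(m.salary)=122
  2: ids {24, 32} → MIN(m.salary)=96
  3: ids {31} → MIN(m.salary)=48
  4: ids {9, 16, 18, 25} → MIN(m.salary)=73
  5: ids {10, 11, 13, 20} → MIN(m.salary)=65

Research | 122 ; HR | 96 ; Marketing | 48 ; Support | 73 ; Support | 65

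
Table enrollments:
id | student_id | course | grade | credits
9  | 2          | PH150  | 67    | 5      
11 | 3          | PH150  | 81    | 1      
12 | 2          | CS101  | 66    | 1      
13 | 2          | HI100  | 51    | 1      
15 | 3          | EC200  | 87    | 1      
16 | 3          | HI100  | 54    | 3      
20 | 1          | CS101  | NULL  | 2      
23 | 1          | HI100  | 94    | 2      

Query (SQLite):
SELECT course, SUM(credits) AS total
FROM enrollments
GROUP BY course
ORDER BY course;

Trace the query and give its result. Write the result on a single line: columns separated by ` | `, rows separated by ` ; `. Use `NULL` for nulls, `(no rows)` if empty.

CS101 | 3 ; EC200 | 1 ; HI100 | 6 ; PH150 | 6

Partition enrollments by course; compute SUM(credits) within each group.
  CS101: ids {12, 20} → SUM(credits)=3
  EC200: ids {15} → SUM(credits)=1
  HI100: ids {13, 16, 23} → SUM(credits)=6
  PH150: ids {9, 11} → SUM(credits)=6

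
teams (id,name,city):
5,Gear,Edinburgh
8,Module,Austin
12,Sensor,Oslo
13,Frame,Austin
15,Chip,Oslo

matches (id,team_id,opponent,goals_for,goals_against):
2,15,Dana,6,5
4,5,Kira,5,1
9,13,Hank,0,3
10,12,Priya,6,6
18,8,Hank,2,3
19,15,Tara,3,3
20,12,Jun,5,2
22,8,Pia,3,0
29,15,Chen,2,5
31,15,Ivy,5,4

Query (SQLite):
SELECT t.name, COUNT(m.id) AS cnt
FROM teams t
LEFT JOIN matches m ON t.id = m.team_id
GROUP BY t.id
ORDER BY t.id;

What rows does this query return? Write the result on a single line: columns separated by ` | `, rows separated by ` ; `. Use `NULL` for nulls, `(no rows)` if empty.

Gear | 1 ; Module | 2 ; Sensor | 2 ; Frame | 1 ; Chip | 4

LEFT JOIN keeps every teams row; unmatched ones get NULL for matches columns.
Group by teams.id and compute COUNT(m.id). COUNT(col) of an all-NULL group is 0.
  5: ids {4} → COUNT(m.id)=1
  8: ids {18, 22} → COUNT(m.id)=2
  12: ids {10, 20} → COUNT(m.id)=2
  13: ids {9} → COUNT(m.id)=1
  15: ids {2, 19, 29, 31} → COUNT(m.id)=4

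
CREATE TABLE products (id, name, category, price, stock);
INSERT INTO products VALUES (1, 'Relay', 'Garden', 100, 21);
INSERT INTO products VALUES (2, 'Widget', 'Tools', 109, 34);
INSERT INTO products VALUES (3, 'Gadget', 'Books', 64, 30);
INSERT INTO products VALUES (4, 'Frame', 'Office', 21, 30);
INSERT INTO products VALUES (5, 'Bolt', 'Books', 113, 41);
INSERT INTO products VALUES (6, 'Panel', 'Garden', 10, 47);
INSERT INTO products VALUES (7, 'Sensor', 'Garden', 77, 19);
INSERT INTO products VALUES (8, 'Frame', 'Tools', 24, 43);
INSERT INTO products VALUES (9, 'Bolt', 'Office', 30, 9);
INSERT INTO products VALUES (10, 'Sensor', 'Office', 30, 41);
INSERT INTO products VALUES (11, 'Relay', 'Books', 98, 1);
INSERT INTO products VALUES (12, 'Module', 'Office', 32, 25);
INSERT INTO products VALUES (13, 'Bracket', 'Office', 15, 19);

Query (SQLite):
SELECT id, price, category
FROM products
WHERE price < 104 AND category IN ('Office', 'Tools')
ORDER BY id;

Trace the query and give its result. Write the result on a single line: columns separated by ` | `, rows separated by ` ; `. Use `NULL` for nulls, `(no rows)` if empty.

price < 104: ids {1, 3, 4, 6, 7, 8, 9, 10, 11, 12, 13}
category IN ('Office', 'Tools'): ids {2, 4, 8, 9, 10, 12, 13}
Combine with AND.

4 | 21 | Office ; 8 | 24 | Tools ; 9 | 30 | Office ; 10 | 30 | Office ; 12 | 32 | Office ; 13 | 15 | Office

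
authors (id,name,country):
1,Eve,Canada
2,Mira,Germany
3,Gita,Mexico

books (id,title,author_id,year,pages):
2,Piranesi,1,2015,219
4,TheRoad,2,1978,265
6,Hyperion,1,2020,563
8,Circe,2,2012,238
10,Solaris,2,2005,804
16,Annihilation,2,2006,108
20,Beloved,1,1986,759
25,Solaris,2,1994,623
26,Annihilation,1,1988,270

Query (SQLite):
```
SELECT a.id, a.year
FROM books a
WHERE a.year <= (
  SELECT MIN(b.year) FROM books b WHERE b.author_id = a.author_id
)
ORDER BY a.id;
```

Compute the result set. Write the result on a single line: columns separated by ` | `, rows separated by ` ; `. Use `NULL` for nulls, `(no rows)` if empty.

For each books row a, compute MIN(year) over rows sharing a.author_id.
Keep row a if a.year <= that per-group MIN.
  author_id=1: MIN(year) = 1986
  author_id=2: MIN(year) = 1978

4 | 1978 ; 20 | 1986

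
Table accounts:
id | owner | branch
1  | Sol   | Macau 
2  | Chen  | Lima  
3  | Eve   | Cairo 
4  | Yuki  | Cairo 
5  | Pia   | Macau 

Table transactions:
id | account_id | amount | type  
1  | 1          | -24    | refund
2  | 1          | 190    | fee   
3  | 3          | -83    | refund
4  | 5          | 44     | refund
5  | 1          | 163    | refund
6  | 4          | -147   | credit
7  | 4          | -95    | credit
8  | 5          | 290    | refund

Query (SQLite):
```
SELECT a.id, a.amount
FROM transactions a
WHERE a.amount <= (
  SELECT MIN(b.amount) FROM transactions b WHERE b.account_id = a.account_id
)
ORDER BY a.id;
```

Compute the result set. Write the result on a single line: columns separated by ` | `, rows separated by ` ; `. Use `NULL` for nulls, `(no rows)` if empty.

1 | -24 ; 3 | -83 ; 4 | 44 ; 6 | -147

For each transactions row a, compute MIN(amount) over rows sharing a.account_id.
Keep row a if a.amount <= that per-group MIN.
  account_id=1: MIN(amount) = -24
  account_id=3: MIN(amount) = -83
  account_id=4: MIN(amount) = -147
  account_id=5: MIN(amount) = 44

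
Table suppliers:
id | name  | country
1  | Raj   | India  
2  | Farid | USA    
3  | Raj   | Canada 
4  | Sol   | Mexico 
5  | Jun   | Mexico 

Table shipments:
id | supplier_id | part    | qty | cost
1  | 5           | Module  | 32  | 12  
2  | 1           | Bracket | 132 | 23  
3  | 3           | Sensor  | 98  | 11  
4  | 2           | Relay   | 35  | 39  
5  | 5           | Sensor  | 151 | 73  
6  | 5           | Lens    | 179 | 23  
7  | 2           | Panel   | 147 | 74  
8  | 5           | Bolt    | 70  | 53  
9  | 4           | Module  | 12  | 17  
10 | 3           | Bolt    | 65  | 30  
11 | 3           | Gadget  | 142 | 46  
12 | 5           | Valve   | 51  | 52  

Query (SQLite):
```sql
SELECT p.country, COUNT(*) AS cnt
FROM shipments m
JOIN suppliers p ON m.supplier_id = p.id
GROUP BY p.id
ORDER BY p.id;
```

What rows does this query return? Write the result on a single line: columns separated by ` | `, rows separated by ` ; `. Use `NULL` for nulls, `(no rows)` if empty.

India | 1 ; USA | 2 ; Canada | 3 ; Mexico | 1 ; Mexico | 5

Join each shipments row to its suppliers via supplier_id.
Group joined rows by suppliers.id; compute COUNT(*) per group.
  1: ids {2} → COUNT(*)=1
  2: ids {4, 7} → COUNT(*)=2
  3: ids {3, 10, 11} → COUNT(*)=3
  4: ids {9} → COUNT(*)=1
  5: ids {1, 5, 6, 8, 12} → COUNT(*)=5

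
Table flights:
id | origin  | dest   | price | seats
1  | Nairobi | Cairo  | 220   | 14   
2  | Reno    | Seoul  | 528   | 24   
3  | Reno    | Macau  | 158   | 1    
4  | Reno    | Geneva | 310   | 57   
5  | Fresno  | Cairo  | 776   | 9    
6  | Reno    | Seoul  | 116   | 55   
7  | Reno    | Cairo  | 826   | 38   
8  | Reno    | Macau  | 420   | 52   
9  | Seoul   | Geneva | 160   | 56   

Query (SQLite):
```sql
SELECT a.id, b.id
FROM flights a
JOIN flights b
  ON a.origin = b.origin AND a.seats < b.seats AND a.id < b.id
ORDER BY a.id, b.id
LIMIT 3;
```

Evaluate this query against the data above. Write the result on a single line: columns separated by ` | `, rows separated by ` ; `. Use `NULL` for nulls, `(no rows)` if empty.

2 | 4 ; 2 | 6 ; 2 | 7

Pairs (a,b) with same origin, a.seats < b.seats, a.id < b.id.
origin groups: Fresno:{5} Nairobi:{1} Reno:{2,3,4,6,7,8} Seoul:{9}
Ordered by (a.id, b.id); first 3.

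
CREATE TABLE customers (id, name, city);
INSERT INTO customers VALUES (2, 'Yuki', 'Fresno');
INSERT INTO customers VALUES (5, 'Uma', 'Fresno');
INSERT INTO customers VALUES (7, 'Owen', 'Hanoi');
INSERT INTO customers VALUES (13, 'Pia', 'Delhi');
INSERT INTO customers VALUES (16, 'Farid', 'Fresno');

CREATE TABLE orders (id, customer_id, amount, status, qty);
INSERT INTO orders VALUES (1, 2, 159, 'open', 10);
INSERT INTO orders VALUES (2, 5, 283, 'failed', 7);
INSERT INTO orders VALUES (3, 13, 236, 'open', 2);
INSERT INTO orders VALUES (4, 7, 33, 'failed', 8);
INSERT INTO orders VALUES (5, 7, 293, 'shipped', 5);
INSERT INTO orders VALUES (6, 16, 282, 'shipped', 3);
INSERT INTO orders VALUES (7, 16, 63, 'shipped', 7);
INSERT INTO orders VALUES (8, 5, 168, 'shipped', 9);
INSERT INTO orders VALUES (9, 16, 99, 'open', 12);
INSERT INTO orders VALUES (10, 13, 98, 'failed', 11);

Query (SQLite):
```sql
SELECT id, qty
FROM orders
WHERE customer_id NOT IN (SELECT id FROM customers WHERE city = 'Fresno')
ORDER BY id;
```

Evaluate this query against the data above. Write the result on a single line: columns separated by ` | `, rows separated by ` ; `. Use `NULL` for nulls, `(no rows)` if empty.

3 | 2 ; 4 | 8 ; 5 | 5 ; 10 | 11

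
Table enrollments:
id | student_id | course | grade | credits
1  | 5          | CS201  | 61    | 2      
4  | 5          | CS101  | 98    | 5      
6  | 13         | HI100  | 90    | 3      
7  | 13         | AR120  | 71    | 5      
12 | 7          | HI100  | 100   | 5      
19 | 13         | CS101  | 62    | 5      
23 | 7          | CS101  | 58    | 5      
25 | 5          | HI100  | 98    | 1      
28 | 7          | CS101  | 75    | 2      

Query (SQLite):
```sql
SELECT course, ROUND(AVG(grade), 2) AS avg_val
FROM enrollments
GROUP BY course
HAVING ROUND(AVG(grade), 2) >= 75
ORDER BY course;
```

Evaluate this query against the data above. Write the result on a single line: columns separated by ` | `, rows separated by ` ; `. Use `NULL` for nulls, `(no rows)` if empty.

HI100 | 96

Partition enrollments by course; compute ROUND(AVG(grade), 2) within each group.
HAVING: keep groups where ROUND(AVG(grade), 2) >= 75.
  AR120: ids {7} → ROUND(AVG(grade), 2)=71
  CS101: ids {4, 19, 23, 28} → ROUND(AVG(grade), 2)=73.25
  CS201: ids {1} → ROUND(AVG(grade), 2)=61
  HI100: ids {6, 12, 25} → ROUND(AVG(grade), 2)=96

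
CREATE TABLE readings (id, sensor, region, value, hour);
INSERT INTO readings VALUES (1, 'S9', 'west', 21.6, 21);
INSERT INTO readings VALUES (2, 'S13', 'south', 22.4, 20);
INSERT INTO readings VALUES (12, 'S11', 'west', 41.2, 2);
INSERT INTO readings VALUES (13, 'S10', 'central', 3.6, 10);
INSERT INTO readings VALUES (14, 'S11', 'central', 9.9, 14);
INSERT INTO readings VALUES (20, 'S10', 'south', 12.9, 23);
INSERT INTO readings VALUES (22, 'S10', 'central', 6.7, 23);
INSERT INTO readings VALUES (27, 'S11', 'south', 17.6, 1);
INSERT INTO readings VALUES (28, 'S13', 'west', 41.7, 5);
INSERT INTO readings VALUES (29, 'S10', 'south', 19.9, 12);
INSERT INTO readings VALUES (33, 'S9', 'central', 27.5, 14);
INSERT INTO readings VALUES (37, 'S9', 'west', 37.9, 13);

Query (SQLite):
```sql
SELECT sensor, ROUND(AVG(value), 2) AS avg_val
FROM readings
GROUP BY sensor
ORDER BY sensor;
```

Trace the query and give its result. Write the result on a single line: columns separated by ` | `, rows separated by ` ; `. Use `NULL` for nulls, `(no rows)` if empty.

Partition readings by sensor; compute ROUND(AVG(value), 2) within each group.
  S10: ids {13, 20, 22, 29} → ROUND(AVG(value), 2)=10.78
  S11: ids {12, 14, 27} → ROUND(AVG(value), 2)=22.9
  S13: ids {2, 28} → ROUND(AVG(value), 2)=32.05
  S9: ids {1, 33, 37} → ROUND(AVG(value), 2)=29

S10 | 10.78 ; S11 | 22.9 ; S13 | 32.05 ; S9 | 29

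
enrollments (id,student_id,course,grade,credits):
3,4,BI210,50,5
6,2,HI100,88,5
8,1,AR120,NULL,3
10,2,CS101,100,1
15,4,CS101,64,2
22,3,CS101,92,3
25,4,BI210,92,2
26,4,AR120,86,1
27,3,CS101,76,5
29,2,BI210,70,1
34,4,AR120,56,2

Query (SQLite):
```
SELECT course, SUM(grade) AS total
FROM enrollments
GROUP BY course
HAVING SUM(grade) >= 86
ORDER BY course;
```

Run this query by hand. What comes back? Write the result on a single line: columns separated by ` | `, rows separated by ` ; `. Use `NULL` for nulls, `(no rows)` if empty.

AR120 | 142 ; BI210 | 212 ; CS101 | 332 ; HI100 | 88

Partition enrollments by course; compute SUM(grade) within each group.
HAVING: keep groups where SUM(grade) >= 86.
  AR120: ids {8, 26, 34} → SUM(grade)=142
  BI210: ids {3, 25, 29} → SUM(grade)=212
  CS101: ids {10, 15, 22, 27} → SUM(grade)=332
  HI100: ids {6} → SUM(grade)=88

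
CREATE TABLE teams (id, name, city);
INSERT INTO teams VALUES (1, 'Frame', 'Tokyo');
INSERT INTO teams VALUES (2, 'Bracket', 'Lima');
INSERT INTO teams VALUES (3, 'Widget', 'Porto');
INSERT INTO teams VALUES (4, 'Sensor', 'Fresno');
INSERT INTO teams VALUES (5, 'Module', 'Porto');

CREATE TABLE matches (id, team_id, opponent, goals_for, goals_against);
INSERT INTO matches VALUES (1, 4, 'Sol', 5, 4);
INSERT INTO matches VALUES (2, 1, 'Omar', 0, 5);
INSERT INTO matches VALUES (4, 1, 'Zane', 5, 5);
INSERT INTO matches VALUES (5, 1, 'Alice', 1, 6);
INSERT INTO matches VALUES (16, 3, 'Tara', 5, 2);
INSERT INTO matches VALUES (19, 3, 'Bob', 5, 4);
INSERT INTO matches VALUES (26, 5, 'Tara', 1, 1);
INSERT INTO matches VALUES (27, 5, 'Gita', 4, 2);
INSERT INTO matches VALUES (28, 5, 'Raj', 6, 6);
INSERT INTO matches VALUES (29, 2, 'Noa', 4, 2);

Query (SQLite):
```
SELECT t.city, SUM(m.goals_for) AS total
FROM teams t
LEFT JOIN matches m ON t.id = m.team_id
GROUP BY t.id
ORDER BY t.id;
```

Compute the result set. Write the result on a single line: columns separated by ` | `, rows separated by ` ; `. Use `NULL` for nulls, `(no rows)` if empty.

Tokyo | 6 ; Lima | 4 ; Porto | 10 ; Fresno | 5 ; Porto | 11

LEFT JOIN keeps every teams row; unmatched ones get NULL for matches columns.
Group by teams.id and compute SUM(m.goals_for). SUM over an all-NULL group is NULL.
  1: ids {2, 4, 5} → SUM(m.goals_for)=6
  2: ids {29} → SUM(m.goals_for)=4
  3: ids {16, 19} → SUM(m.goals_for)=10
  4: ids {1} → SUM(m.goals_for)=5
  5: ids {26, 27, 28} → SUM(m.goals_for)=11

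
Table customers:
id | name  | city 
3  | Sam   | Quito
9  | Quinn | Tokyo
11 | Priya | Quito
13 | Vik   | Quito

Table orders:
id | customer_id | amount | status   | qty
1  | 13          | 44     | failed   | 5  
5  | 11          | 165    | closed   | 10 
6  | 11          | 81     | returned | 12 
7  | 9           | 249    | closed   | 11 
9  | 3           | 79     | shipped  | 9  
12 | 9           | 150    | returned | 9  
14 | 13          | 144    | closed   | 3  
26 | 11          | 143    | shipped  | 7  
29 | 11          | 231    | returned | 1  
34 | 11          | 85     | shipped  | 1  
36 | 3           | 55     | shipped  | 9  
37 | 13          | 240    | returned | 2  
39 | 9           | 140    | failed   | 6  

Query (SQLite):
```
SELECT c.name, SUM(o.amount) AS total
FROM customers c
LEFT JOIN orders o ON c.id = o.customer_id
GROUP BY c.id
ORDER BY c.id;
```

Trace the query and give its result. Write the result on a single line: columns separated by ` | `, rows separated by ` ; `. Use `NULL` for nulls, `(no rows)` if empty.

Sam | 134 ; Quinn | 539 ; Priya | 705 ; Vik | 428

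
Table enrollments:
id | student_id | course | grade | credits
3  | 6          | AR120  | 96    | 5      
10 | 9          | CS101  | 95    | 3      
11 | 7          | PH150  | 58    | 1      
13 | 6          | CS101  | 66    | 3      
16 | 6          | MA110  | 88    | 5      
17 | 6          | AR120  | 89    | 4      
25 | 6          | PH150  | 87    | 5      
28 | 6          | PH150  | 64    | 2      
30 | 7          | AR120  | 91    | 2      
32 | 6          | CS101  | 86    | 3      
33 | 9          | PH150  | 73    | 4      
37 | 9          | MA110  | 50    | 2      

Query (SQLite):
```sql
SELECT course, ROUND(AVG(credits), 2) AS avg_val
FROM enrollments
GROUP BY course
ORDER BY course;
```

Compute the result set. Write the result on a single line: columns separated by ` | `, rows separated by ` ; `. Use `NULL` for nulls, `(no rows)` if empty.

AR120 | 3.67 ; CS101 | 3 ; MA110 | 3.5 ; PH150 | 3

Partition enrollments by course; compute ROUND(AVG(credits), 2) within each group.
  AR120: ids {3, 17, 30} → ROUND(AVG(credits), 2)=3.67
  CS101: ids {10, 13, 32} → ROUND(AVG(credits), 2)=3
  MA110: ids {16, 37} → ROUND(AVG(credits), 2)=3.5
  PH150: ids {11, 25, 28, 33} → ROUND(AVG(credits), 2)=3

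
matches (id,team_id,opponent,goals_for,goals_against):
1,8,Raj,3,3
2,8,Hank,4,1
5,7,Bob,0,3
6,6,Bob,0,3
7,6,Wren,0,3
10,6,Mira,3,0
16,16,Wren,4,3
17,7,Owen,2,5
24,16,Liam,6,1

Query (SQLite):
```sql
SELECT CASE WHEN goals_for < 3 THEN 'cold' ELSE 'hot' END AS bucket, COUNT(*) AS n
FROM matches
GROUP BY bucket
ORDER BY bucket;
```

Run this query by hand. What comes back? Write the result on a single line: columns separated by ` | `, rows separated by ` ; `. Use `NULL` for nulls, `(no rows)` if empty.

cold | 4 ; hot | 5

Bucket rows by goals_for < 3 → 'cold' else 'hot'; count each bucket.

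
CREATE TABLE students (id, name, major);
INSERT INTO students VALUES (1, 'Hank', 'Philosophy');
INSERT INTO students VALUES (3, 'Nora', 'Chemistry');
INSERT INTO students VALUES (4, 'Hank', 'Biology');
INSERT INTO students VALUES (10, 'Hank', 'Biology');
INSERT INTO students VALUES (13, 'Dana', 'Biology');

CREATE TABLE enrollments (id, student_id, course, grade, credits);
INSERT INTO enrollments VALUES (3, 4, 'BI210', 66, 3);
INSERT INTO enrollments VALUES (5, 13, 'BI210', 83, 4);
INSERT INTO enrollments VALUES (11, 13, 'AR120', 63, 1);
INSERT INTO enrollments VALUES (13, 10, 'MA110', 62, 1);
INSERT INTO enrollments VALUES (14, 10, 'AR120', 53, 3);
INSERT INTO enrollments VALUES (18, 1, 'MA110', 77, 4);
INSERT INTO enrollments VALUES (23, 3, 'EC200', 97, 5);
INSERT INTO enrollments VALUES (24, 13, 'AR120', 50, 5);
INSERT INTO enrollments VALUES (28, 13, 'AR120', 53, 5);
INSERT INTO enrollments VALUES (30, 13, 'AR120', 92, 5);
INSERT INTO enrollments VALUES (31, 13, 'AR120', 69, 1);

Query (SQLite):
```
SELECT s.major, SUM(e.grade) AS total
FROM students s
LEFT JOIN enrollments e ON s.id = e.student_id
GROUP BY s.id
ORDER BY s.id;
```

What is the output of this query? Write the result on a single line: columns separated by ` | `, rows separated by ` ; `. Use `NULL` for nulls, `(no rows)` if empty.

LEFT JOIN keeps every students row; unmatched ones get NULL for enrollments columns.
Group by students.id and compute SUM(e.grade). SUM over an all-NULL group is NULL.
  1: ids {18} → SUM(e.grade)=77
  3: ids {23} → SUM(e.grade)=97
  4: ids {3} → SUM(e.grade)=66
  10: ids {13, 14} → SUM(e.grade)=115
  13: ids {5, 11, 24, 28, 30, 31} → SUM(e.grade)=410

Philosophy | 77 ; Chemistry | 97 ; Biology | 66 ; Biology | 115 ; Biology | 410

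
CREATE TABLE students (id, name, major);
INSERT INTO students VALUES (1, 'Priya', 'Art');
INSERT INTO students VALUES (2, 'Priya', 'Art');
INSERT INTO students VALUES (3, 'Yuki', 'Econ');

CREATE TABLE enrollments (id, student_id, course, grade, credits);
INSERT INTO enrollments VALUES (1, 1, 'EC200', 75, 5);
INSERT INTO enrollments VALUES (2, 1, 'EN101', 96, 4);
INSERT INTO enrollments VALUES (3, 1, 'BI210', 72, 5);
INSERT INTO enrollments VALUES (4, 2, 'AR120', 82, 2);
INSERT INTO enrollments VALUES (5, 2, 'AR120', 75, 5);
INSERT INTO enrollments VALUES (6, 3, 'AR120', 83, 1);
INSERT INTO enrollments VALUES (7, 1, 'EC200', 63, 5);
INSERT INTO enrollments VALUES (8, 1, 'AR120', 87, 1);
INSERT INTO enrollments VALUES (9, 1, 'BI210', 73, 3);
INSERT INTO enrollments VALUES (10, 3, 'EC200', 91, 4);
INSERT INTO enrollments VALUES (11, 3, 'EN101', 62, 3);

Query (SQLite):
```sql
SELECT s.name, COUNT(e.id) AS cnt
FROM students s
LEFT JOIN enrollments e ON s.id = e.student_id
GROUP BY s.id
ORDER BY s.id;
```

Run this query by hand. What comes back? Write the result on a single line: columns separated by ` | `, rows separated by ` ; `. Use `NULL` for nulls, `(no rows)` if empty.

LEFT JOIN keeps every students row; unmatched ones get NULL for enrollments columns.
Group by students.id and compute COUNT(e.id). COUNT(col) of an all-NULL group is 0.
  1: ids {1, 2, 3, 7, 8, 9} → COUNT(e.id)=6
  2: ids {4, 5} → COUNT(e.id)=2
  3: ids {6, 10, 11} → COUNT(e.id)=3

Priya | 6 ; Priya | 2 ; Yuki | 3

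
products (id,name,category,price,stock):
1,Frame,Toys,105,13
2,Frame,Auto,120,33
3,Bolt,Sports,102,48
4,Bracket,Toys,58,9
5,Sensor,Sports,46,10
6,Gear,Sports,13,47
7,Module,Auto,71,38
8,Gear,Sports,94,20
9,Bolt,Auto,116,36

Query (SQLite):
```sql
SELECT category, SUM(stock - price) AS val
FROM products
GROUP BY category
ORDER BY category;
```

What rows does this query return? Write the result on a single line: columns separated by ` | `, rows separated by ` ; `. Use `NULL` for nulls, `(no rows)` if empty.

For each row compute stock - price.
Group by category; take SUM of the expression per group.
  Auto: ids {2, 7, 9} → SUM(stock - price)=-200
  Sports: ids {3, 5, 6, 8} → SUM(stock - price)=-130
  Toys: ids {1, 4} → SUM(stock - price)=-141

Auto | -200 ; Sports | -130 ; Toys | -141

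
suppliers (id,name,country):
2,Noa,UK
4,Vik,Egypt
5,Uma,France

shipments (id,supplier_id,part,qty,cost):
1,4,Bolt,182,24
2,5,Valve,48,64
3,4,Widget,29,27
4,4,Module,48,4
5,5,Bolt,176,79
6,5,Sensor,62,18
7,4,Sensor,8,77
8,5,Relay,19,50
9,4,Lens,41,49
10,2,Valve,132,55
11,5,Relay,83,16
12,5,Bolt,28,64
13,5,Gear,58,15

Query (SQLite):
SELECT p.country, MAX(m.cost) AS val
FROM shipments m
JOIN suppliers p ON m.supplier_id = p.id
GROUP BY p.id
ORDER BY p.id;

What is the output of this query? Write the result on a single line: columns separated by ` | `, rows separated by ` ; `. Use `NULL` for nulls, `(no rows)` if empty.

Join each shipments row to its suppliers via supplier_id.
Group joined rows by suppliers.id; compute MAX(m.cost) per group.
  2: ids {10} → MAX(m.cost)=55
  4: ids {1, 3, 4, 7, 9} → MAX(m.cost)=77
  5: ids {2, 5, 6, 8, 11, 12, 13} → MAX(m.cost)=79

UK | 55 ; Egypt | 77 ; France | 79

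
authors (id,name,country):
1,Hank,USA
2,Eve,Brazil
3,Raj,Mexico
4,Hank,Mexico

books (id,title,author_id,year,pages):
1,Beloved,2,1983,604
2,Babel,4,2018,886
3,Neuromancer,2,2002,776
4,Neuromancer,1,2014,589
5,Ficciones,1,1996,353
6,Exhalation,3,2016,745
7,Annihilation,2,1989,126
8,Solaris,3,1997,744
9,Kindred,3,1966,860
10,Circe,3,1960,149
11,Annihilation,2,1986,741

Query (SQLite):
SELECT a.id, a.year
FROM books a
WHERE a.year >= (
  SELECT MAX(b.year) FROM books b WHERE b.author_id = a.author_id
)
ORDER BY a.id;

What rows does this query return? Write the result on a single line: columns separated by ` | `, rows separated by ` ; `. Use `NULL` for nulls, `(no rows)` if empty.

2 | 2018 ; 3 | 2002 ; 4 | 2014 ; 6 | 2016

For each books row a, compute MAX(year) over rows sharing a.author_id.
Keep row a if a.year >= that per-group MAX.
  author_id=1: MAX(year) = 2014
  author_id=2: MAX(year) = 2002
  author_id=3: MAX(year) = 2016
  author_id=4: MAX(year) = 2018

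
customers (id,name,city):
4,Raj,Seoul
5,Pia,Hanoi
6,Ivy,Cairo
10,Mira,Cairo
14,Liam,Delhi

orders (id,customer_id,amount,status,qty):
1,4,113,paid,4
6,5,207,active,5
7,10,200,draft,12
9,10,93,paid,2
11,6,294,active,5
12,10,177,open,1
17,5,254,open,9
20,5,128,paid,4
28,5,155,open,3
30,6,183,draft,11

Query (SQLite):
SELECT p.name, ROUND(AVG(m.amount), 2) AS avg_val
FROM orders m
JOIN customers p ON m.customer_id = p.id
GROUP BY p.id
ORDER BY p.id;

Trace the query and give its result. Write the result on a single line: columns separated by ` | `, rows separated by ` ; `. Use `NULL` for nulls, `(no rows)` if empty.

Join each orders row to its customers via customer_id.
Group joined rows by customers.id; compute ROUND(AVG(m.amount), 2) per group.
  4: ids {1} → ROUND(AVG(m.amount), 2)=113
  5: ids {6, 17, 20, 28} → ROUND(AVG(m.amount), 2)=186
  6: ids {11, 30} → ROUND(AVG(m.amount), 2)=238.5
  10: ids {7, 9, 12} → ROUND(AVG(m.amount), 2)=156.67

Raj | 113 ; Pia | 186 ; Ivy | 238.5 ; Mira | 156.67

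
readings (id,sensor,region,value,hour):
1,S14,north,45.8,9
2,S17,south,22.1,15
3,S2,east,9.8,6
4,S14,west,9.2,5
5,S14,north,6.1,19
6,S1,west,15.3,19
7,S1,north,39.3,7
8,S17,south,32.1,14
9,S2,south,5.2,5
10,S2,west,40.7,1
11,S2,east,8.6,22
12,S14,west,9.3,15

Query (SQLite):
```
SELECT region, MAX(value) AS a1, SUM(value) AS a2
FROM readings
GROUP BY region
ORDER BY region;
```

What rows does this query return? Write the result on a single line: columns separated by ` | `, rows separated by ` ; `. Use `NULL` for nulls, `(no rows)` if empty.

east | 9.8 | 18.4 ; north | 45.8 | 91.2 ; south | 32.1 | 59.4 ; west | 40.7 | 74.5

Group readings by region.
Per group compute: MAX(value), SUM(value).
  east: ids {3, 11} → MAX(value)=9.8, SUM(value)=18.4
  north: ids {1, 5, 7} → MAX(value)=45.8, SUM(value)=91.2
  south: ids {2, 8, 9} → MAX(value)=32.1, SUM(value)=59.4
  west: ids {4, 6, 10, 12} → MAX(value)=40.7, SUM(value)=74.5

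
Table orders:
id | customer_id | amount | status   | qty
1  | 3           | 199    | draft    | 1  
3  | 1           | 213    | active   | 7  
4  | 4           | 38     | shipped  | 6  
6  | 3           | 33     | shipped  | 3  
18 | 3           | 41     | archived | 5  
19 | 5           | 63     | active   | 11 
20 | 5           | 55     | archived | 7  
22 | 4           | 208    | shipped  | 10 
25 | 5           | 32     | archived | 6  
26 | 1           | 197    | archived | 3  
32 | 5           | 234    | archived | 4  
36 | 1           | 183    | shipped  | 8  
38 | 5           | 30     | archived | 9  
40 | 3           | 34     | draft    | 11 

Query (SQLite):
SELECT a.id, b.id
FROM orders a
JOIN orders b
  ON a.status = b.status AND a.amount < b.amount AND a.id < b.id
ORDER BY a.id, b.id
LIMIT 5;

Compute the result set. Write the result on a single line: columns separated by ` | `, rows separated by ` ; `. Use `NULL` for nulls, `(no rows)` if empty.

4 | 22 ; 4 | 36 ; 6 | 22 ; 6 | 36 ; 18 | 20

Pairs (a,b) with same status, a.amount < b.amount, a.id < b.id.
status groups: active:{3,19} archived:{18,20,25,26,32,38} draft:{1,40} shipped:{4,6,22,36}
Ordered by (a.id, b.id); first 5.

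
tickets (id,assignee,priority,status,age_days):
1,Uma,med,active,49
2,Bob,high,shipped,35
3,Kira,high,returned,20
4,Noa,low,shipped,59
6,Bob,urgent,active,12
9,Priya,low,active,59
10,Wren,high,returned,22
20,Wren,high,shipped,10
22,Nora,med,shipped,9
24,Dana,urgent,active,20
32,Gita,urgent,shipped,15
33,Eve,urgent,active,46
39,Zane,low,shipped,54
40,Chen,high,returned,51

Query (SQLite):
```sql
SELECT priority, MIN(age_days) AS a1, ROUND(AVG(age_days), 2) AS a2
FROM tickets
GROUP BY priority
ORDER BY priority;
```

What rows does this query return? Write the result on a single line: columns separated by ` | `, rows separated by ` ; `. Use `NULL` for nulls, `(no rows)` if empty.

Group tickets by priority.
Per group compute: MIN(age_days), ROUND(AVG(age_days), 2).
  high: ids {2, 3, 10, 20, 40} → MIN(age_days)=10, ROUND(AVG(age_days), 2)=27.6
  low: ids {4, 9, 39} → MIN(age_days)=54, ROUND(AVG(age_days), 2)=57.33
  med: ids {1, 22} → MIN(age_days)=9, ROUND(AVG(age_days), 2)=29
  urgent: ids {6, 24, 32, 33} → MIN(age_days)=12, ROUND(AVG(age_days), 2)=23.25

high | 10 | 27.6 ; low | 54 | 57.33 ; med | 9 | 29 ; urgent | 12 | 23.25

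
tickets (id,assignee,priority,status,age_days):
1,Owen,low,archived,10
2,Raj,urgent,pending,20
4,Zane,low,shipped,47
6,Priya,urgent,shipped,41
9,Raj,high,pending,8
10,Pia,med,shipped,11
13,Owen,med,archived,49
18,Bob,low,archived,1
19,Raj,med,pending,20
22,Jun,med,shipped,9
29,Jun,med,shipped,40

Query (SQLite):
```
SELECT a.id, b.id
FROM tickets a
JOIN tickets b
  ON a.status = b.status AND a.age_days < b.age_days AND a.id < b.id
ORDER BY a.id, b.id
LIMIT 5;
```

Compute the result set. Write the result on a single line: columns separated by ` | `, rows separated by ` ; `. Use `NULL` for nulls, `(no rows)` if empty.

Pairs (a,b) with same status, a.age_days < b.age_days, a.id < b.id.
status groups: archived:{1,13,18} pending:{2,9,19} shipped:{4,6,10,22,29}
Ordered by (a.id, b.id); first 5.

1 | 13 ; 9 | 19 ; 10 | 29 ; 22 | 29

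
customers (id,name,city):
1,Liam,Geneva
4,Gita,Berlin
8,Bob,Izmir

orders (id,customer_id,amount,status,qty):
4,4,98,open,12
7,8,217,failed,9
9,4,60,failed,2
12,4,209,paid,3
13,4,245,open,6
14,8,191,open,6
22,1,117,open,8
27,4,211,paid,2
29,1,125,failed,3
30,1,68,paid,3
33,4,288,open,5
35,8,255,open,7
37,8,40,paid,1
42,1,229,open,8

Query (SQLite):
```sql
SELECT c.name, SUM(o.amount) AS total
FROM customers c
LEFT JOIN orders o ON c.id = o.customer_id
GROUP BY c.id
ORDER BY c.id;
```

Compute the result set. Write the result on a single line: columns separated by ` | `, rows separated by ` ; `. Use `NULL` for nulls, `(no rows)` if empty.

LEFT JOIN keeps every customers row; unmatched ones get NULL for orders columns.
Group by customers.id and compute SUM(o.amount). SUM over an all-NULL group is NULL.
  1: ids {22, 29, 30, 42} → SUM(o.amount)=539
  4: ids {4, 9, 12, 13, 27, 33} → SUM(o.amount)=1111
  8: ids {7, 14, 35, 37} → SUM(o.amount)=703

Liam | 539 ; Gita | 1111 ; Bob | 703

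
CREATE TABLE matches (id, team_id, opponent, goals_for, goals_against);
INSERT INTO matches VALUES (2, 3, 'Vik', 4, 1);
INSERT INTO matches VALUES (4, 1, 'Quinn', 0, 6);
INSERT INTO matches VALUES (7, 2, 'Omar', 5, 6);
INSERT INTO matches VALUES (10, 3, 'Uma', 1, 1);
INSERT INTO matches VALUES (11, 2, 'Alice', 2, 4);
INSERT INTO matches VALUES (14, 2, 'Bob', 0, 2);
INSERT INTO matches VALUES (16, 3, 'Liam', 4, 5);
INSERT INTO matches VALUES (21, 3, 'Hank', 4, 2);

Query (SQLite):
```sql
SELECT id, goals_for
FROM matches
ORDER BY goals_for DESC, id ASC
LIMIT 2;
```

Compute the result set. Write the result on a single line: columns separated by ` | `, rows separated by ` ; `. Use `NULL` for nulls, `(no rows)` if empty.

7 | 5 ; 2 | 4

Sort by goals_for desc, tiebreak id asc: (5, id=7), (4, id=2), (4, id=16), (4, id=21), (2, id=11) …. Take first 2.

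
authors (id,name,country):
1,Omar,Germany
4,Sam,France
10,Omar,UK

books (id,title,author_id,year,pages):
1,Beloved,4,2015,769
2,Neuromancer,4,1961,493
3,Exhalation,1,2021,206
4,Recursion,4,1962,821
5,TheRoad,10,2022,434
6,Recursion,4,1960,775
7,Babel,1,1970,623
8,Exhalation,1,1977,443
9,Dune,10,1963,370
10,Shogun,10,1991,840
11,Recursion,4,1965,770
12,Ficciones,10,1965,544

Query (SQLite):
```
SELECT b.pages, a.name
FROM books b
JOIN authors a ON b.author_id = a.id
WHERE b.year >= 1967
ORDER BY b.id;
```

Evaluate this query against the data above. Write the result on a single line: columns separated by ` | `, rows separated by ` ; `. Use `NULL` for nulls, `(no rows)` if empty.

Each books row matches the authors row where author_id = authors.id.
Then keep rows with b.year >= 1967.

769 | Sam ; 206 | Omar ; 434 | Omar ; 623 | Omar ; 443 | Omar ; 840 | Omar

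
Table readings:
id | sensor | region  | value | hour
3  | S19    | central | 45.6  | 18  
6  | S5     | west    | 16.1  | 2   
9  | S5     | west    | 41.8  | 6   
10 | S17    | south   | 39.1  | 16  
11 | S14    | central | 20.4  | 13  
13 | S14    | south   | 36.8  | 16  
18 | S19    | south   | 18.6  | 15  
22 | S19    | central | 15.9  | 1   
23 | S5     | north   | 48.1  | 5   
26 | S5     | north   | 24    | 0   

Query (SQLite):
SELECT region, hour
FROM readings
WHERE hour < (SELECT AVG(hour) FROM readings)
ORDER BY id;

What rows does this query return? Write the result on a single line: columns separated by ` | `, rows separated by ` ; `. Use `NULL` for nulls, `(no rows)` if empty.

west | 2 ; west | 6 ; central | 1 ; north | 5 ; north | 0

Scalar subquery: AVG(hour) over all readings rows = 9.2.
Keep rows where hour < that value.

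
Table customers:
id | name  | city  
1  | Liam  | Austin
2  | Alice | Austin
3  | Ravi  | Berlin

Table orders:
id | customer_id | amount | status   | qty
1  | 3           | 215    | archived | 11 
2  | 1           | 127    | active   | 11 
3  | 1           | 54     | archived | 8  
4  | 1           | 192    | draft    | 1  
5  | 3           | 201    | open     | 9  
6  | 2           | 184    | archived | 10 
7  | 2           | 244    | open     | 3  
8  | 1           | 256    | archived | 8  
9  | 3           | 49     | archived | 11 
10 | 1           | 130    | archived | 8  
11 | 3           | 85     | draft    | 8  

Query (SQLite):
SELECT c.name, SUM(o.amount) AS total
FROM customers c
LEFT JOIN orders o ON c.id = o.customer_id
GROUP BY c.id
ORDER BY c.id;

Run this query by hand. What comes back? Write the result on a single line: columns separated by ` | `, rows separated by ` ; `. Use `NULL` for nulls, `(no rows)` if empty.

Liam | 759 ; Alice | 428 ; Ravi | 550

LEFT JOIN keeps every customers row; unmatched ones get NULL for orders columns.
Group by customers.id and compute SUM(o.amount). SUM over an all-NULL group is NULL.
  1: ids {2, 3, 4, 8, 10} → SUM(o.amount)=759
  2: ids {6, 7} → SUM(o.amount)=428
  3: ids {1, 5, 9, 11} → SUM(o.amount)=550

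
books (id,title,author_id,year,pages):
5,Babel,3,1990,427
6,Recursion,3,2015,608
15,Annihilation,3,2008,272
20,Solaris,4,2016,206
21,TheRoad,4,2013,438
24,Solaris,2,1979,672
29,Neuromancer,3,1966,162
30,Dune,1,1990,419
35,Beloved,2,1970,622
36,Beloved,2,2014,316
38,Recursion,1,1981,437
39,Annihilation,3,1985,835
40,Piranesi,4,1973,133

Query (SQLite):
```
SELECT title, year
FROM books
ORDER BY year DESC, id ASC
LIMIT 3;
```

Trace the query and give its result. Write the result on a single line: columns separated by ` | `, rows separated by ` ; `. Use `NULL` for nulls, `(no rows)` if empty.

Solaris | 2016 ; Recursion | 2015 ; Beloved | 2014

Sort by year desc, tiebreak id asc: (2016, id=20), (2015, id=6), (2014, id=36), (2013, id=21), (2008, id=15), (1990, id=5) …. Take first 3.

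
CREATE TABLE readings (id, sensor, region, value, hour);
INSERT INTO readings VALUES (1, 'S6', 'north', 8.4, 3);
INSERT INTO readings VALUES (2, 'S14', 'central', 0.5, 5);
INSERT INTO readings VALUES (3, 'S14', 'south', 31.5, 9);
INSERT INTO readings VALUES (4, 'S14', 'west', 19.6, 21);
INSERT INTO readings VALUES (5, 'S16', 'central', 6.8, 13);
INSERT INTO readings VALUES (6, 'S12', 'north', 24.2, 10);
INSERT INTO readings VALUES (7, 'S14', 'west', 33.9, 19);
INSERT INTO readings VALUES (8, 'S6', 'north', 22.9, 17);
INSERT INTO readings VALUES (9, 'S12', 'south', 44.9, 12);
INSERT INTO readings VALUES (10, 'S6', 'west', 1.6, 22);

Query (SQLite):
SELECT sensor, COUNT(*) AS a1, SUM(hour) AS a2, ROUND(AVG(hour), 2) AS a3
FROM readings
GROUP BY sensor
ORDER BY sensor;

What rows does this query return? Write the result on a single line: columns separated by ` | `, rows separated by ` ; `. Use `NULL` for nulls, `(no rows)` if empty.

S12 | 2 | 22 | 11 ; S14 | 4 | 54 | 13.5 ; S16 | 1 | 13 | 13 ; S6 | 3 | 42 | 14

Group readings by sensor.
Per group compute: COUNT(*), SUM(hour), ROUND(AVG(hour), 2).
  S12: ids {6, 9} → COUNT(*)=2, SUM(hour)=22, ROUND(AVG(hour), 2)=11
  S14: ids {2, 3, 4, 7} → COUNT(*)=4, SUM(hour)=54, ROUND(AVG(hour), 2)=13.5
  S16: ids {5} → COUNT(*)=1, SUM(hour)=13, ROUND(AVG(hour), 2)=13
  S6: ids {1, 8, 10} → COUNT(*)=3, SUM(hour)=42, ROUND(AVG(hour), 2)=14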